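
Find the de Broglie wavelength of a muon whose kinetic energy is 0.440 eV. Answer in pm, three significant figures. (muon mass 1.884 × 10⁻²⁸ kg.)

KE = 0.440 eV = 7.049 × 10⁻²⁰ J.
p = √(2mKE) = √(2 × 1.884 × 10⁻²⁸ × 7.049 × 10⁻²⁰) = 5.154 × 10⁻²⁴ kg·m/s.
λ = h/p = 6.626 × 10⁻³⁴ / 5.154 × 10⁻²⁴ = 1.29 × 10⁻¹⁰ m = 129 pm.

λ = 129 pm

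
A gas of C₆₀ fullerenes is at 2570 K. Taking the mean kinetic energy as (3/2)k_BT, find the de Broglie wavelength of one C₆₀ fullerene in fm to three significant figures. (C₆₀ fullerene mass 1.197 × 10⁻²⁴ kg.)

KE = (3/2)k_BT = 1.5 × 1.381 × 10⁻²³ × 2570 = 5.324 × 10⁻²⁰ J.
p = √(2mKE) = √(2 × 1.197 × 10⁻²⁴ × 5.324 × 10⁻²⁰) = 3.570 × 10⁻²² kg·m/s.
λ = h/p = 1.86 × 10⁻¹² m = 1860 fm.

λ = 1860 fm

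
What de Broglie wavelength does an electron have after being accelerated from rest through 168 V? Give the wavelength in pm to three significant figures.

KE = eV = 1.602 × 10⁻¹⁹ × 168.0 = 2.691 × 10⁻¹⁷ J.
p = √(2mKE) = √(2 × 9.109 × 10⁻³¹ × 2.691 × 10⁻¹⁷) = 7.002 × 10⁻²⁴ kg·m/s.
λ = h/p = 6.626 × 10⁻³⁴ / 7.002 × 10⁻²⁴ = 9.46 × 10⁻¹¹ m = 94.6 pm.

λ = 94.6 pm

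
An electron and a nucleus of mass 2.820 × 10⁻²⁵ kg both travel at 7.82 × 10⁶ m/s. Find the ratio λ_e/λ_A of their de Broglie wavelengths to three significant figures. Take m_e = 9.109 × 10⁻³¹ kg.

At fixed v, p = mv so λ = h/(mv) ∝ 1/m.
λ_e/λ_A = m_A/m_e = 2.820 × 10⁻²⁵/9.109 × 10⁻³¹ = 3.10 × 10⁵.

λ_e/λ_A = 3.10 × 10⁵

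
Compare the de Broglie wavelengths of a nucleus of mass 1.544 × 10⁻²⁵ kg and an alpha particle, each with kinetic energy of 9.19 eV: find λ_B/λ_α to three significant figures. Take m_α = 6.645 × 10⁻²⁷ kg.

λ_B/λ_α = 0.207

At fixed KE, p = √(2mKE) so λ = h/p ∝ 1/√m.
λ_B/λ_α = √(m_α/m_B) = √(6.645 × 10⁻²⁷/1.544 × 10⁻²⁵) = √(0.04304) = 0.207.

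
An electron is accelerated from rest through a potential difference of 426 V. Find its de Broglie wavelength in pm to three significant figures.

KE = eV = 1.602 × 10⁻¹⁹ × 426.0 = 6.825 × 10⁻¹⁷ J.
p = √(2mKE) = √(2 × 9.109 × 10⁻³¹ × 6.825 × 10⁻¹⁷) = 1.115 × 10⁻²³ kg·m/s.
λ = h/p = 6.626 × 10⁻³⁴ / 1.115 × 10⁻²³ = 5.94 × 10⁻¹¹ m = 59.4 pm.

λ = 59.4 pm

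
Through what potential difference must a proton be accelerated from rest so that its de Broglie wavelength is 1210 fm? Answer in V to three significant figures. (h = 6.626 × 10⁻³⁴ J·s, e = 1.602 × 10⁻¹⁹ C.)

V = 559 V

p = h/λ = 6.626 × 10⁻³⁴ / 1.210 × 10⁻¹² = 5.476 × 10⁻²² kg·m/s.
KE = p²/(2m) = 8.962 × 10⁻¹⁷ J.
V = KE/e = 8.962 × 10⁻¹⁷ / (1.602 × 10⁻¹⁹) = 559 V.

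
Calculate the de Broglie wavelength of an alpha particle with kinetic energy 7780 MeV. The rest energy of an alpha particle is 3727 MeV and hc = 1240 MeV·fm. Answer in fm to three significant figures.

λ = 0.114 fm

Total energy E = KE + m₀c² = 7780 + 3727 = 11507 MeV.
(pc)² = E² − (m₀c²)² = (11507)² − (3727)² = 1.185 × 10⁸ MeV², so pc = 1.089 × 10⁴ MeV.
λ = hc/(pc) = 1240 MeV·fm / 1.089 × 10⁴ MeV = 0.114 fm.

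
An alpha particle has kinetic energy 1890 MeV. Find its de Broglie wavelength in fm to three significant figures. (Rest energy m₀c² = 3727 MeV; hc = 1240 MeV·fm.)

Total energy E = KE + m₀c² = 1890 + 3727 = 5617 MeV.
(pc)² = E² − (m₀c²)² = (5617)² − (3727)² = 1.766 × 10⁷ MeV², so pc = 4202 MeV.
λ = hc/(pc) = 1240 MeV·fm / 4202 MeV = 0.295 fm.

λ = 0.295 fm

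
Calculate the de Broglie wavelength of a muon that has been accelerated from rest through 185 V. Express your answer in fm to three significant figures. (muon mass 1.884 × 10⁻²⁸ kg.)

λ = 6270 fm

KE = eV = 1.602 × 10⁻¹⁹ × 185.0 = 2.964 × 10⁻¹⁷ J.
p = √(2mKE) = √(2 × 1.884 × 10⁻²⁸ × 2.964 × 10⁻¹⁷) = 1.057 × 10⁻²² kg·m/s.
λ = h/p = 6.626 × 10⁻³⁴ / 1.057 × 10⁻²² = 6.27 × 10⁻¹² m = 6270 fm.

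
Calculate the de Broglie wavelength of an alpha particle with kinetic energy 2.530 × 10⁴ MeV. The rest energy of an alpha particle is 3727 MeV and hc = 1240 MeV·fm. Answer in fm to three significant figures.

λ = 0.0431 fm

Total energy E = KE + m₀c² = 2.530 × 10⁴ + 3727 = 29027 MeV.
(pc)² = E² − (m₀c²)² = (29027)² − (3727)² = 8.287 × 10⁸ MeV², so pc = 2.879 × 10⁴ MeV.
λ = hc/(pc) = 1240 MeV·fm / 2.879 × 10⁴ MeV = 0.0431 fm.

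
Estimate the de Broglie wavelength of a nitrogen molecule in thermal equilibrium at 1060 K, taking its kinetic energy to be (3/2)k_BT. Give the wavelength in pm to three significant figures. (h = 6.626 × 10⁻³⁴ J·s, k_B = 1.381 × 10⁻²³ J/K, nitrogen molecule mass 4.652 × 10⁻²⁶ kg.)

λ = 14.7 pm

KE = (3/2)k_BT = 1.5 × 1.381 × 10⁻²³ × 1060 = 2.196 × 10⁻²⁰ J.
p = √(2mKE) = √(2 × 4.652 × 10⁻²⁶ × 2.196 × 10⁻²⁰) = 4.520 × 10⁻²³ kg·m/s.
λ = h/p = 1.47 × 10⁻¹¹ m = 14.7 pm.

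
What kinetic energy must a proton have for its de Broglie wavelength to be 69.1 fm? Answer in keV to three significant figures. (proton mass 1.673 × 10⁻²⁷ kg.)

p = h/λ = 6.626 × 10⁻³⁴ / 6.910 × 10⁻¹⁴ = 9.589 × 10⁻²¹ kg·m/s.
KE = p²/(2m) = (9.589 × 10⁻²¹)² / (2 × 1.673 × 10⁻²⁷) = 2.748 × 10⁻¹⁴ J = 172 keV.

KE = 172 keV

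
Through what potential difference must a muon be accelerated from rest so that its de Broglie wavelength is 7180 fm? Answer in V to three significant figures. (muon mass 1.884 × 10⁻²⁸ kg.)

V = 141 V

p = h/λ = 6.626 × 10⁻³⁴ / 7.180 × 10⁻¹² = 9.228 × 10⁻²³ kg·m/s.
KE = p²/(2m) = 2.260 × 10⁻¹⁷ J.
V = KE/e = 2.260 × 10⁻¹⁷ / (1.602 × 10⁻¹⁹) = 141 V.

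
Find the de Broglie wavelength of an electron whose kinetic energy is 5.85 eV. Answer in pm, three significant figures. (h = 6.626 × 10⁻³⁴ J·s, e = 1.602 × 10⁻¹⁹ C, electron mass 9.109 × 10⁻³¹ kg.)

KE = 5.85 eV = 9.372 × 10⁻¹⁹ J.
p = √(2mKE) = √(2 × 9.109 × 10⁻³¹ × 9.372 × 10⁻¹⁹) = 1.307 × 10⁻²⁴ kg·m/s.
λ = h/p = 6.626 × 10⁻³⁴ / 1.307 × 10⁻²⁴ = 5.07 × 10⁻¹⁰ m = 507 pm.

λ = 507 pm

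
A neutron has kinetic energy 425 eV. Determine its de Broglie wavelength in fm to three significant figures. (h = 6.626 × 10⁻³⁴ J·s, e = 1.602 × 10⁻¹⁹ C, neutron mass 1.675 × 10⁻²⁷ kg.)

KE = 425 eV = 6.809 × 10⁻¹⁷ J.
p = √(2mKE) = √(2 × 1.675 × 10⁻²⁷ × 6.809 × 10⁻¹⁷) = 4.776 × 10⁻²² kg·m/s.
λ = h/p = 6.626 × 10⁻³⁴ / 4.776 × 10⁻²² = 1.39 × 10⁻¹² m = 1390 fm.

λ = 1390 fm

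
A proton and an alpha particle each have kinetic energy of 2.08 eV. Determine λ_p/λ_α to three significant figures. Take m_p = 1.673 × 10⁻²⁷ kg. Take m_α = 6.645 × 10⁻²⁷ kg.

At fixed KE, p = √(2mKE) so λ = h/p ∝ 1/√m.
λ_p/λ_α = √(m_α/m_p) = √(6.645 × 10⁻²⁷/1.673 × 10⁻²⁷) = √(3.972) = 1.99.

λ_p/λ_α = 1.99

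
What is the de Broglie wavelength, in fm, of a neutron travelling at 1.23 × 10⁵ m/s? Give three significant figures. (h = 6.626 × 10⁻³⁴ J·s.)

p = mv = 1.675 × 10⁻²⁷ × 1.23 × 10⁵ = 2.060 × 10⁻²² kg·m/s.
λ = h/p = 6.626 × 10⁻³⁴ / 2.060 × 10⁻²² = 3.22 × 10⁻¹² m = 3220 fm.

λ = 3220 fm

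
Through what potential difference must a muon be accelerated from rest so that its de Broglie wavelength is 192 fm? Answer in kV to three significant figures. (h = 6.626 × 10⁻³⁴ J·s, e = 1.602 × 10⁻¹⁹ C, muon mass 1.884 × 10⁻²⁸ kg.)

p = h/λ = 6.626 × 10⁻³⁴ / 1.920 × 10⁻¹³ = 3.451 × 10⁻²¹ kg·m/s.
KE = p²/(2m) = 3.161 × 10⁻¹⁴ J.
V = KE/e = 3.161 × 10⁻¹⁴ / (1.602 × 10⁻¹⁹) = 197 kV.

V = 197 kV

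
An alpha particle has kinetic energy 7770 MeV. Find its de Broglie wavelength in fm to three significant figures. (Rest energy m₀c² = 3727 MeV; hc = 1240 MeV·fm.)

λ = 0.114 fm

Total energy E = KE + m₀c² = 7770 + 3727 = 11497 MeV.
(pc)² = E² − (m₀c²)² = (11497)² − (3727)² = 1.183 × 10⁸ MeV², so pc = 1.088 × 10⁴ MeV.
λ = hc/(pc) = 1240 MeV·fm / 1.088 × 10⁴ MeV = 0.114 fm.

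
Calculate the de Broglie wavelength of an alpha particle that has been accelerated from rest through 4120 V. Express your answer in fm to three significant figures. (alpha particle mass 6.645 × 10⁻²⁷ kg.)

λ = 158 fm

KE = 2eV = 2 × 1.602 × 10⁻¹⁹ × 4120 = 1.320 × 10⁻¹⁵ J.
p = √(2mKE) = √(2 × 6.645 × 10⁻²⁷ × 1.320 × 10⁻¹⁵) = 4.188 × 10⁻²¹ kg·m/s.
λ = h/p = 6.626 × 10⁻³⁴ / 4.188 × 10⁻²¹ = 1.58 × 10⁻¹³ m = 158 fm.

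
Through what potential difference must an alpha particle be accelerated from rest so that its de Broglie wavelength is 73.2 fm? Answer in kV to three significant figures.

V = 19.2 kV

p = h/λ = 6.626 × 10⁻³⁴ / 7.320 × 10⁻¹⁴ = 9.052 × 10⁻²¹ kg·m/s.
KE = p²/(2m) = 6.165 × 10⁻¹⁵ J.
V = KE/2e = 6.165 × 10⁻¹⁵ / (2 × 1.602 × 10⁻¹⁹) = 19.2 kV.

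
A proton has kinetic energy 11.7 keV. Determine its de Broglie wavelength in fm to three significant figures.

λ = 265 fm

KE = 11.7 keV = 1.874 × 10⁻¹⁵ J.
p = √(2mKE) = √(2 × 1.673 × 10⁻²⁷ × 1.874 × 10⁻¹⁵) = 2.504 × 10⁻²¹ kg·m/s.
λ = h/p = 6.626 × 10⁻³⁴ / 2.504 × 10⁻²¹ = 2.65 × 10⁻¹³ m = 265 fm.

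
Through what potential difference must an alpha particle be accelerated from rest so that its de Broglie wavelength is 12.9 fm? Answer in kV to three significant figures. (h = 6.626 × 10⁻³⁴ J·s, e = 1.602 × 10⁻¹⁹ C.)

p = h/λ = 6.626 × 10⁻³⁴ / 1.290 × 10⁻¹⁴ = 5.136 × 10⁻²⁰ kg·m/s.
KE = p²/(2m) = 1.985 × 10⁻¹³ J.
V = KE/2e = 1.985 × 10⁻¹³ / (2 × 1.602 × 10⁻¹⁹) = 620 kV.

V = 620 kV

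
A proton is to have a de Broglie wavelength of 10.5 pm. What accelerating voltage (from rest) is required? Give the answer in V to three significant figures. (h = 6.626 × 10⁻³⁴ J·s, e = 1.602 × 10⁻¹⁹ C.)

V = 7.43 V

p = h/λ = 6.626 × 10⁻³⁴ / 1.050 × 10⁻¹¹ = 6.310 × 10⁻²³ kg·m/s.
KE = p²/(2m) = 1.190 × 10⁻¹⁸ J.
V = KE/e = 1.190 × 10⁻¹⁸ / (1.602 × 10⁻¹⁹) = 7.43 V.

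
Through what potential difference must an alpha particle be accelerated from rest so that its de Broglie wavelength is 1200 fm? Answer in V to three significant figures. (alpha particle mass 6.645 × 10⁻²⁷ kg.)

V = 71.6 V

p = h/λ = 6.626 × 10⁻³⁴ / 1.200 × 10⁻¹² = 5.522 × 10⁻²² kg·m/s.
KE = p²/(2m) = 2.294 × 10⁻¹⁷ J.
V = KE/2e = 2.294 × 10⁻¹⁷ / (2 × 1.602 × 10⁻¹⁹) = 71.6 V.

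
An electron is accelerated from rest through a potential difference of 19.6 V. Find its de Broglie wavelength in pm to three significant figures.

KE = eV = 1.602 × 10⁻¹⁹ × 19.60 = 3.140 × 10⁻¹⁸ J.
p = √(2mKE) = √(2 × 9.109 × 10⁻³¹ × 3.140 × 10⁻¹⁸) = 2.392 × 10⁻²⁴ kg·m/s.
λ = h/p = 6.626 × 10⁻³⁴ / 2.392 × 10⁻²⁴ = 2.77 × 10⁻¹⁰ m = 277 pm.

λ = 277 pm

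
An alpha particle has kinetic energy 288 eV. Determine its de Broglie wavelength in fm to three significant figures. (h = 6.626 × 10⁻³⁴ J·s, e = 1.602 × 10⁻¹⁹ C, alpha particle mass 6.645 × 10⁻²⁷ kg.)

KE = 288 eV = 4.614 × 10⁻¹⁷ J.
p = √(2mKE) = √(2 × 6.645 × 10⁻²⁷ × 4.614 × 10⁻¹⁷) = 7.831 × 10⁻²² kg·m/s.
λ = h/p = 6.626 × 10⁻³⁴ / 7.831 × 10⁻²² = 8.46 × 10⁻¹³ m = 846 fm.

λ = 846 fm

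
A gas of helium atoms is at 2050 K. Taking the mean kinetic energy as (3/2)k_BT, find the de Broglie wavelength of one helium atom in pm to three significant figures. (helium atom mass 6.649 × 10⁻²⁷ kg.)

KE = (3/2)k_BT = 1.5 × 1.381 × 10⁻²³ × 2050 = 4.247 × 10⁻²⁰ J.
p = √(2mKE) = √(2 × 6.649 × 10⁻²⁷ × 4.247 × 10⁻²⁰) = 2.376 × 10⁻²³ kg·m/s.
λ = h/p = 2.79 × 10⁻¹¹ m = 27.9 pm.

λ = 27.9 pm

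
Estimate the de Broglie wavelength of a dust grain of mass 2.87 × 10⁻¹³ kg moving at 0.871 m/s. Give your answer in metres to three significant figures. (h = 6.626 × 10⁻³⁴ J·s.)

λ = 2.65 × 10⁻²¹ m

p = mv = 2.87 × 10⁻¹³ × 0.871 = 2.500 × 10⁻¹³ kg·m/s.
λ = h/p = 6.626 × 10⁻³⁴ / 2.500 × 10⁻¹³ = 2.65 × 10⁻²¹ m.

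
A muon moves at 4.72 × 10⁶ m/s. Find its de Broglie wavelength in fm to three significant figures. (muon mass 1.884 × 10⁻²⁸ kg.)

λ = 745 fm

p = mv = 1.884 × 10⁻²⁸ × 4.72 × 10⁶ = 8.892 × 10⁻²² kg·m/s.
λ = h/p = 6.626 × 10⁻³⁴ / 8.892 × 10⁻²² = 7.45 × 10⁻¹³ m = 745 fm.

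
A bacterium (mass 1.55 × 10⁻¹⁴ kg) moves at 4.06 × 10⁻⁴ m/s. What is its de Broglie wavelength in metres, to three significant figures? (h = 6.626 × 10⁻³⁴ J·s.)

p = mv = 1.55 × 10⁻¹⁴ × 4.06 × 10⁻⁴ = 6.293 × 10⁻¹⁸ kg·m/s.
λ = h/p = 6.626 × 10⁻³⁴ / 6.293 × 10⁻¹⁸ = 1.05 × 10⁻¹⁶ m.

λ = 1.05 × 10⁻¹⁶ m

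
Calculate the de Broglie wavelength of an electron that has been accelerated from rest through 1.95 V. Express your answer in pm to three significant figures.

KE = eV = 1.602 × 10⁻¹⁹ × 1.950 = 3.124 × 10⁻¹⁹ J.
p = √(2mKE) = √(2 × 9.109 × 10⁻³¹ × 3.124 × 10⁻¹⁹) = 7.544 × 10⁻²⁵ kg·m/s.
λ = h/p = 6.626 × 10⁻³⁴ / 7.544 × 10⁻²⁵ = 8.78 × 10⁻¹⁰ m = 878 pm.

λ = 878 pm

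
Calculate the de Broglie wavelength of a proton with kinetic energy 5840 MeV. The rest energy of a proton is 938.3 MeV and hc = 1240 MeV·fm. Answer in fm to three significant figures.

Total energy E = KE + m₀c² = 5840 + 938.3 = 6778.3 MeV.
(pc)² = E² − (m₀c²)² = (6778.3)² − (938.3)² = 4.506 × 10⁷ MeV², so pc = 6713 MeV.
λ = hc/(pc) = 1240 MeV·fm / 6713 MeV = 0.185 fm.

λ = 0.185 fm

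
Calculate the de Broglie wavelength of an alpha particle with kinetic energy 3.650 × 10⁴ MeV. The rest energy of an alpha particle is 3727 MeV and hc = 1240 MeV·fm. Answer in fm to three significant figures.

Total energy E = KE + m₀c² = 3.650 × 10⁴ + 3727 = 40227 MeV.
(pc)² = E² − (m₀c²)² = (40227)² − (3727)² = 1.604 × 10⁹ MeV², so pc = 4.005 × 10⁴ MeV.
λ = hc/(pc) = 1240 MeV·fm / 4.005 × 10⁴ MeV = 0.0310 fm.

λ = 0.0310 fm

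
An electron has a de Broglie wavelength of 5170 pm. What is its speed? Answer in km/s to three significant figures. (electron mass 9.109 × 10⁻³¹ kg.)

p = h/λ = 6.626 × 10⁻³⁴ / 5.170 × 10⁻⁹ = 1.282 × 10⁻²⁵ kg·m/s.
v = p/m = 1.282 × 10⁻²⁵ / 9.109 × 10⁻³¹ = 1.41 × 10⁵ m/s = 141 km/s.

v = 141 km/s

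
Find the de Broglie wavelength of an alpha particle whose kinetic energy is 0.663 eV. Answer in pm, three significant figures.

KE = 0.663 eV = 1.062 × 10⁻¹⁹ J.
p = √(2mKE) = √(2 × 6.645 × 10⁻²⁷ × 1.062 × 10⁻¹⁹) = 3.757 × 10⁻²³ kg·m/s.
λ = h/p = 6.626 × 10⁻³⁴ / 3.757 × 10⁻²³ = 1.76 × 10⁻¹¹ m = 17.6 pm.

λ = 17.6 pm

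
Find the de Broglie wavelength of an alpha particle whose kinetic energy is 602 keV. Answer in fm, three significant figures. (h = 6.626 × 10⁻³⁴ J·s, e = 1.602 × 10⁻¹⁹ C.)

λ = 18.5 fm

KE = 602 keV = 9.644 × 10⁻¹⁴ J.
p = √(2mKE) = √(2 × 6.645 × 10⁻²⁷ × 9.644 × 10⁻¹⁴) = 3.580 × 10⁻²⁰ kg·m/s.
λ = h/p = 6.626 × 10⁻³⁴ / 3.580 × 10⁻²⁰ = 1.85 × 10⁻¹⁴ m = 18.5 fm.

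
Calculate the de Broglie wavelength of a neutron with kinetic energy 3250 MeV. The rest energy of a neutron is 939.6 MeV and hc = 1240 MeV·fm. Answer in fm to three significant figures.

Total energy E = KE + m₀c² = 3250 + 939.6 = 4189.6 MeV.
(pc)² = E² − (m₀c²)² = (4189.6)² − (939.6)² = 1.667 × 10⁷ MeV², so pc = 4083 MeV.
λ = hc/(pc) = 1240 MeV·fm / 4083 MeV = 0.304 fm.

λ = 0.304 fm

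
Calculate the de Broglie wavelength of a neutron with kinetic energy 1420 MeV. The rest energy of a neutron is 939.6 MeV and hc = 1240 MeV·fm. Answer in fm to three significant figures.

λ = 0.573 fm

Total energy E = KE + m₀c² = 1420 + 939.6 = 2359.6 MeV.
(pc)² = E² − (m₀c²)² = (2359.6)² − (939.6)² = 4.685 × 10⁶ MeV², so pc = 2164 MeV.
λ = hc/(pc) = 1240 MeV·fm / 2164 MeV = 0.573 fm.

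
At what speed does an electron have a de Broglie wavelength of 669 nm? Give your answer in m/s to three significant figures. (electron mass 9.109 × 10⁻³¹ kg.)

v = 1090 m/s

p = h/λ = 6.626 × 10⁻³⁴ / 6.690 × 10⁻⁷ = 9.904 × 10⁻²⁸ kg·m/s.
v = p/m = 9.904 × 10⁻²⁸ / 9.109 × 10⁻³¹ = 1.09 × 10³ m/s = 1090 m/s.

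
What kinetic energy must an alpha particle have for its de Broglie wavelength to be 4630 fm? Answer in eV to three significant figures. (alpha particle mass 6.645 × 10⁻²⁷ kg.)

KE = 9.62 eV

p = h/λ = 6.626 × 10⁻³⁴ / 4.630 × 10⁻¹² = 1.431 × 10⁻²² kg·m/s.
KE = p²/(2m) = (1.431 × 10⁻²²)² / (2 × 6.645 × 10⁻²⁷) = 1.541 × 10⁻¹⁸ J = 9.62 eV.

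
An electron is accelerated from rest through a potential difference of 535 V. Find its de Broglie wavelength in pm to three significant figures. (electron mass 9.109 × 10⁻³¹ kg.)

λ = 53.0 pm

KE = eV = 1.602 × 10⁻¹⁹ × 535.0 = 8.571 × 10⁻¹⁷ J.
p = √(2mKE) = √(2 × 9.109 × 10⁻³¹ × 8.571 × 10⁻¹⁷) = 1.250 × 10⁻²³ kg·m/s.
λ = h/p = 6.626 × 10⁻³⁴ / 1.250 × 10⁻²³ = 5.30 × 10⁻¹¹ m = 53.0 pm.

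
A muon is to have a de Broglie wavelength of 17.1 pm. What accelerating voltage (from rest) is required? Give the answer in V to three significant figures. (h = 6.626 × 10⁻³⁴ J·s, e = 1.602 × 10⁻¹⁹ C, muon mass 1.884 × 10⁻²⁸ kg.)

V = 24.9 V

p = h/λ = 6.626 × 10⁻³⁴ / 1.710 × 10⁻¹¹ = 3.875 × 10⁻²³ kg·m/s.
KE = p²/(2m) = 3.985 × 10⁻¹⁸ J.
V = KE/e = 3.985 × 10⁻¹⁸ / (1.602 × 10⁻¹⁹) = 24.9 V.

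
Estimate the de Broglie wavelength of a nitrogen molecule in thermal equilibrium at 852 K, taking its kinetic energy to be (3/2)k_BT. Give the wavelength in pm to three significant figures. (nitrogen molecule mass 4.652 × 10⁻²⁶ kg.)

λ = 16.4 pm

KE = (3/2)k_BT = 1.5 × 1.381 × 10⁻²³ × 852 = 1.765 × 10⁻²⁰ J.
p = √(2mKE) = √(2 × 4.652 × 10⁻²⁶ × 1.765 × 10⁻²⁰) = 4.052 × 10⁻²³ kg·m/s.
λ = h/p = 1.64 × 10⁻¹¹ m = 16.4 pm.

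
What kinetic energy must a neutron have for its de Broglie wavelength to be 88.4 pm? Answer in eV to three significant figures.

KE = 0.105 eV

p = h/λ = 6.626 × 10⁻³⁴ / 8.840 × 10⁻¹¹ = 7.495 × 10⁻²⁴ kg·m/s.
KE = p²/(2m) = (7.495 × 10⁻²⁴)² / (2 × 1.675 × 10⁻²⁷) = 1.677 × 10⁻²⁰ J = 0.105 eV.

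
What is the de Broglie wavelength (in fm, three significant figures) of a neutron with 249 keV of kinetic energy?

λ = 57.3 fm

KE = 249 keV = 3.989 × 10⁻¹⁴ J.
p = √(2mKE) = √(2 × 1.675 × 10⁻²⁷ × 3.989 × 10⁻¹⁴) = 1.156 × 10⁻²⁰ kg·m/s.
λ = h/p = 6.626 × 10⁻³⁴ / 1.156 × 10⁻²⁰ = 5.73 × 10⁻¹⁴ m = 57.3 fm.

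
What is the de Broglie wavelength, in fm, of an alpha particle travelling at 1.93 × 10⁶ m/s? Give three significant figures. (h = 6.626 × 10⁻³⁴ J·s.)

λ = 51.7 fm

p = mv = 6.645 × 10⁻²⁷ × 1.93 × 10⁶ = 1.282 × 10⁻²⁰ kg·m/s.
λ = h/p = 6.626 × 10⁻³⁴ / 1.282 × 10⁻²⁰ = 5.17 × 10⁻¹⁴ m = 51.7 fm.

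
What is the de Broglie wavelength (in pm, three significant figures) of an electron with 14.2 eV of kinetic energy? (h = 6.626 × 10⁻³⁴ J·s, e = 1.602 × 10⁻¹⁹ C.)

KE = 14.2 eV = 2.275 × 10⁻¹⁸ J.
p = √(2mKE) = √(2 × 9.109 × 10⁻³¹ × 2.275 × 10⁻¹⁸) = 2.036 × 10⁻²⁴ kg·m/s.
λ = h/p = 6.626 × 10⁻³⁴ / 2.036 × 10⁻²⁴ = 3.25 × 10⁻¹⁰ m = 325 pm.

λ = 325 pm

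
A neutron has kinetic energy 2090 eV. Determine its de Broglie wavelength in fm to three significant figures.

λ = 626 fm

KE = 2090 eV = 3.348 × 10⁻¹⁶ J.
p = √(2mKE) = √(2 × 1.675 × 10⁻²⁷ × 3.348 × 10⁻¹⁶) = 1.059 × 10⁻²¹ kg·m/s.
λ = h/p = 6.626 × 10⁻³⁴ / 1.059 × 10⁻²¹ = 6.26 × 10⁻¹³ m = 626 fm.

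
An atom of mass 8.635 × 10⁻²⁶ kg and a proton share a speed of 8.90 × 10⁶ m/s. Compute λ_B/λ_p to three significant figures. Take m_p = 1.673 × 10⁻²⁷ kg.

At fixed v, p = mv so λ = h/(mv) ∝ 1/m.
λ_B/λ_p = m_p/m_B = 1.673 × 10⁻²⁷/8.635 × 10⁻²⁶ = 0.0194.

λ_B/λ_p = 0.0194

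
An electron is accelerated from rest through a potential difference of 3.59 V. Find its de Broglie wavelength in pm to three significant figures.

KE = eV = 1.602 × 10⁻¹⁹ × 3.590 = 5.751 × 10⁻¹⁹ J.
p = √(2mKE) = √(2 × 9.109 × 10⁻³¹ × 5.751 × 10⁻¹⁹) = 1.024 × 10⁻²⁴ kg·m/s.
λ = h/p = 6.626 × 10⁻³⁴ / 1.024 × 10⁻²⁴ = 6.47 × 10⁻¹⁰ m = 647 pm.

λ = 647 pm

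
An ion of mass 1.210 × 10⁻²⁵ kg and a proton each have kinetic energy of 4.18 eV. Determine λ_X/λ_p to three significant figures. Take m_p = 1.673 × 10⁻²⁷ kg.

λ_X/λ_p = 0.118

At fixed KE, p = √(2mKE) so λ = h/p ∝ 1/√m.
λ_X/λ_p = √(m_p/m_X) = √(1.673 × 10⁻²⁷/1.210 × 10⁻²⁵) = √(0.01383) = 0.118.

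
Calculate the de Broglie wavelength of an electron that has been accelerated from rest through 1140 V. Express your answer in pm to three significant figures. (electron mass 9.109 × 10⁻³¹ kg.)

KE = eV = 1.602 × 10⁻¹⁹ × 1140 = 1.826 × 10⁻¹⁶ J.
p = √(2mKE) = √(2 × 9.109 × 10⁻³¹ × 1.826 × 10⁻¹⁶) = 1.824 × 10⁻²³ kg·m/s.
λ = h/p = 6.626 × 10⁻³⁴ / 1.824 × 10⁻²³ = 3.63 × 10⁻¹¹ m = 36.3 pm.

λ = 36.3 pm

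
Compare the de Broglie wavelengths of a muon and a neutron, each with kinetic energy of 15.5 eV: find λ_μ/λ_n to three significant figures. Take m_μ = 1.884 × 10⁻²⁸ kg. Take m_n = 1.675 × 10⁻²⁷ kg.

At fixed KE, p = √(2mKE) so λ = h/p ∝ 1/√m.
λ_μ/λ_n = √(m_n/m_μ) = √(1.675 × 10⁻²⁷/1.884 × 10⁻²⁸) = √(8.891) = 2.98.

λ_μ/λ_n = 2.98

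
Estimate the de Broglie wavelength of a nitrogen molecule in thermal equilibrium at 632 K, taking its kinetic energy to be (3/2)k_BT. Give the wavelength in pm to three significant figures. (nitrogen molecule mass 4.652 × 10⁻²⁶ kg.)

KE = (3/2)k_BT = 1.5 × 1.381 × 10⁻²³ × 632 = 1.309 × 10⁻²⁰ J.
p = √(2mKE) = √(2 × 4.652 × 10⁻²⁶ × 1.309 × 10⁻²⁰) = 3.490 × 10⁻²³ kg·m/s.
λ = h/p = 1.90 × 10⁻¹¹ m = 19.0 pm.

λ = 19.0 pm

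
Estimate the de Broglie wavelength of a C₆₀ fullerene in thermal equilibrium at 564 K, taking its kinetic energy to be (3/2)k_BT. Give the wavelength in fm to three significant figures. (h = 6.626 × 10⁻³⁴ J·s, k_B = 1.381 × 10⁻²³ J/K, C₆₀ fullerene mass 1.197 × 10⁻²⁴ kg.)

λ = 3960 fm

KE = (3/2)k_BT = 1.5 × 1.381 × 10⁻²³ × 564 = 1.168 × 10⁻²⁰ J.
p = √(2mKE) = √(2 × 1.197 × 10⁻²⁴ × 1.168 × 10⁻²⁰) = 1.672 × 10⁻²² kg·m/s.
λ = h/p = 3.96 × 10⁻¹² m = 3960 fm.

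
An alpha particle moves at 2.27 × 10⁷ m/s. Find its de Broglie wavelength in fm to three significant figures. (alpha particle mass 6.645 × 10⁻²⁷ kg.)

p = mv = 6.645 × 10⁻²⁷ × 2.27 × 10⁷ = 1.508 × 10⁻¹⁹ kg·m/s.
λ = h/p = 6.626 × 10⁻³⁴ / 1.508 × 10⁻¹⁹ = 4.39 × 10⁻¹⁵ m = 4.39 fm.

λ = 4.39 fm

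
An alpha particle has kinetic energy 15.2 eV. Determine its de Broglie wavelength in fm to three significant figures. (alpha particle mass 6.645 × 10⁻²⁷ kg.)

λ = 3680 fm

KE = 15.2 eV = 2.435 × 10⁻¹⁸ J.
p = √(2mKE) = √(2 × 6.645 × 10⁻²⁷ × 2.435 × 10⁻¹⁸) = 1.799 × 10⁻²² kg·m/s.
λ = h/p = 6.626 × 10⁻³⁴ / 1.799 × 10⁻²² = 3.68 × 10⁻¹² m = 3680 fm.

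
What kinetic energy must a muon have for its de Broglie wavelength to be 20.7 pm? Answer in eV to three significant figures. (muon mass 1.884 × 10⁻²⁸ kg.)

p = h/λ = 6.626 × 10⁻³⁴ / 2.070 × 10⁻¹¹ = 3.201 × 10⁻²³ kg·m/s.
KE = p²/(2m) = (3.201 × 10⁻²³)² / (2 × 1.884 × 10⁻²⁸) = 2.719 × 10⁻¹⁸ J = 17.0 eV.

KE = 17.0 eV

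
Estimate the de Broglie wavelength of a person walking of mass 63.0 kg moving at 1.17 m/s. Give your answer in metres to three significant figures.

λ = 8.99 × 10⁻³⁶ m

p = mv = 63.0 × 1.17 = 7.371 × 10¹ kg·m/s.
λ = h/p = 6.626 × 10⁻³⁴ / 7.371 × 10¹ = 8.99 × 10⁻³⁶ m.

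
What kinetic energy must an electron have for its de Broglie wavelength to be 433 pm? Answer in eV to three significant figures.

p = h/λ = 6.626 × 10⁻³⁴ / 4.330 × 10⁻¹⁰ = 1.530 × 10⁻²⁴ kg·m/s.
KE = p²/(2m) = (1.530 × 10⁻²⁴)² / (2 × 9.109 × 10⁻³¹) = 1.285 × 10⁻¹⁸ J = 8.02 eV.

KE = 8.02 eV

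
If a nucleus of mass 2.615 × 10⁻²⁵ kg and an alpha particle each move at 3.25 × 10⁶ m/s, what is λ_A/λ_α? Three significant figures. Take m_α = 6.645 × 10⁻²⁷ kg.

At fixed v, p = mv so λ = h/(mv) ∝ 1/m.
λ_A/λ_α = m_α/m_A = 6.645 × 10⁻²⁷/2.615 × 10⁻²⁵ = 0.0254.

λ_A/λ_α = 0.0254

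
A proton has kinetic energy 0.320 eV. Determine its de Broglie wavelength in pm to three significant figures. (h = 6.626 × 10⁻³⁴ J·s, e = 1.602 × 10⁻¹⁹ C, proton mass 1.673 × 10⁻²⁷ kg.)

KE = 0.320 eV = 5.126 × 10⁻²⁰ J.
p = √(2mKE) = √(2 × 1.673 × 10⁻²⁷ × 5.126 × 10⁻²⁰) = 1.310 × 10⁻²³ kg·m/s.
λ = h/p = 6.626 × 10⁻³⁴ / 1.310 × 10⁻²³ = 5.06 × 10⁻¹¹ m = 50.6 pm.

λ = 50.6 pm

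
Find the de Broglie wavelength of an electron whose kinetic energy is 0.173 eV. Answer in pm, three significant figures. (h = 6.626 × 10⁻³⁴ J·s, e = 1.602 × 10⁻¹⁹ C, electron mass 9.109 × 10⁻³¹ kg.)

λ = 2950 pm

KE = 0.173 eV = 2.771 × 10⁻²⁰ J.
p = √(2mKE) = √(2 × 9.109 × 10⁻³¹ × 2.771 × 10⁻²⁰) = 2.247 × 10⁻²⁵ kg·m/s.
λ = h/p = 6.626 × 10⁻³⁴ / 2.247 × 10⁻²⁵ = 2.95 × 10⁻⁹ m = 2950 pm.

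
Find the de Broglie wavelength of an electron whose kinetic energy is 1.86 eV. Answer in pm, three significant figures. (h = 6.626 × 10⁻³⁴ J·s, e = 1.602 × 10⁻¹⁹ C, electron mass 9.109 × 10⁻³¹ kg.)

KE = 1.86 eV = 2.980 × 10⁻¹⁹ J.
p = √(2mKE) = √(2 × 9.109 × 10⁻³¹ × 2.980 × 10⁻¹⁹) = 7.368 × 10⁻²⁵ kg·m/s.
λ = h/p = 6.626 × 10⁻³⁴ / 7.368 × 10⁻²⁵ = 8.99 × 10⁻¹⁰ m = 899 pm.

λ = 899 pm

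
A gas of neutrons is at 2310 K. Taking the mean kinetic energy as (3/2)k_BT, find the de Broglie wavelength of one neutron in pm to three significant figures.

λ = 52.3 pm

KE = (3/2)k_BT = 1.5 × 1.381 × 10⁻²³ × 2310 = 4.785 × 10⁻²⁰ J.
p = √(2mKE) = √(2 × 1.675 × 10⁻²⁷ × 4.785 × 10⁻²⁰) = 1.266 × 10⁻²³ kg·m/s.
λ = h/p = 5.23 × 10⁻¹¹ m = 52.3 pm.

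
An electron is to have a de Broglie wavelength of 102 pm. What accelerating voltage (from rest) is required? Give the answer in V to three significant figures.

V = 145 V

p = h/λ = 6.626 × 10⁻³⁴ / 1.020 × 10⁻¹⁰ = 6.496 × 10⁻²⁴ kg·m/s.
KE = p²/(2m) = 2.316 × 10⁻¹⁷ J.
V = KE/e = 2.316 × 10⁻¹⁷ / (1.602 × 10⁻¹⁹) = 145 V.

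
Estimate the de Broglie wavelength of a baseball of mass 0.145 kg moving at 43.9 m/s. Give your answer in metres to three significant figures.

λ = 1.04 × 10⁻³⁴ m

p = mv = 0.145 × 43.9 = 6.365 kg·m/s.
λ = h/p = 6.626 × 10⁻³⁴ / 6.365 = 1.04 × 10⁻³⁴ m.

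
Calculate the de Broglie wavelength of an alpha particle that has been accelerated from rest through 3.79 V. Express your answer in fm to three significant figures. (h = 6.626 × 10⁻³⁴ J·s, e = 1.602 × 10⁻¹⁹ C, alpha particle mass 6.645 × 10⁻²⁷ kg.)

KE = 2eV = 2 × 1.602 × 10⁻¹⁹ × 3.790 = 1.214 × 10⁻¹⁸ J.
p = √(2mKE) = √(2 × 6.645 × 10⁻²⁷ × 1.214 × 10⁻¹⁸) = 1.270 × 10⁻²² kg·m/s.
λ = h/p = 6.626 × 10⁻³⁴ / 1.270 × 10⁻²² = 5.22 × 10⁻¹² m = 5220 fm.

λ = 5220 fm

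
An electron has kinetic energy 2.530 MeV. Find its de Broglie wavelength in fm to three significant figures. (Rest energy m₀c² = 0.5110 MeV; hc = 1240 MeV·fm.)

Total energy E = KE + m₀c² = 2.530 + 0.5110 = 3.0410 MeV.
(pc)² = E² − (m₀c²)² = (3.0410)² − (0.5110)² = 8.987 MeV², so pc = 2.998 MeV.
λ = hc/(pc) = 1240 MeV·fm / 2.998 MeV = 414 fm.

λ = 414 fm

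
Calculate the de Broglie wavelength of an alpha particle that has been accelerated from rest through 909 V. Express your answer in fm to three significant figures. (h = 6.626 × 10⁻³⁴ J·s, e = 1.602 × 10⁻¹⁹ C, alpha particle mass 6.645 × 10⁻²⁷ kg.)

KE = 2eV = 2 × 1.602 × 10⁻¹⁹ × 909.0 = 2.912 × 10⁻¹⁶ J.
p = √(2mKE) = √(2 × 6.645 × 10⁻²⁷ × 2.912 × 10⁻¹⁶) = 1.967 × 10⁻²¹ kg·m/s.
λ = h/p = 6.626 × 10⁻³⁴ / 1.967 × 10⁻²¹ = 3.37 × 10⁻¹³ m = 337 fm.

λ = 337 fm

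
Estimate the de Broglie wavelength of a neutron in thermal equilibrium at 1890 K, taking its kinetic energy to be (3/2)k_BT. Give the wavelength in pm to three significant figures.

λ = 57.9 pm

KE = (3/2)k_BT = 1.5 × 1.381 × 10⁻²³ × 1890 = 3.915 × 10⁻²⁰ J.
p = √(2mKE) = √(2 × 1.675 × 10⁻²⁷ × 3.915 × 10⁻²⁰) = 1.145 × 10⁻²³ kg·m/s.
λ = h/p = 5.79 × 10⁻¹¹ m = 57.9 pm.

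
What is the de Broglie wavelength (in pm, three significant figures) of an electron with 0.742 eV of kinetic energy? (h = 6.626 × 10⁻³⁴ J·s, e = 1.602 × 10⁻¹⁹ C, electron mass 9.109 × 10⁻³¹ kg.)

KE = 0.742 eV = 1.189 × 10⁻¹⁹ J.
p = √(2mKE) = √(2 × 9.109 × 10⁻³¹ × 1.189 × 10⁻¹⁹) = 4.654 × 10⁻²⁵ kg·m/s.
λ = h/p = 6.626 × 10⁻³⁴ / 4.654 × 10⁻²⁵ = 1.42 × 10⁻⁹ m = 1420 pm.

λ = 1420 pm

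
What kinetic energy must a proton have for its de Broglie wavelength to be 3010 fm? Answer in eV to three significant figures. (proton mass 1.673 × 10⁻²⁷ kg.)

KE = 90.4 eV

p = h/λ = 6.626 × 10⁻³⁴ / 3.010 × 10⁻¹² = 2.201 × 10⁻²² kg·m/s.
KE = p²/(2m) = (2.201 × 10⁻²²)² / (2 × 1.673 × 10⁻²⁷) = 1.448 × 10⁻¹⁷ J = 90.4 eV.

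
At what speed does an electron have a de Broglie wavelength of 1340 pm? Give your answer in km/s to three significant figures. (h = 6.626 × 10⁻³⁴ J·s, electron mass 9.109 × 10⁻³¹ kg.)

p = h/λ = 6.626 × 10⁻³⁴ / 1.340 × 10⁻⁹ = 4.945 × 10⁻²⁵ kg·m/s.
v = p/m = 4.945 × 10⁻²⁵ / 9.109 × 10⁻³¹ = 5.43 × 10⁵ m/s = 543 km/s.

v = 543 km/s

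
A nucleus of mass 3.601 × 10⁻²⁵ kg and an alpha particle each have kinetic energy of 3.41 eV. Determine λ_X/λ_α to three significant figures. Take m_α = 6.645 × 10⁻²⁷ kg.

At fixed KE, p = √(2mKE) so λ = h/p ∝ 1/√m.
λ_X/λ_α = √(m_α/m_X) = √(6.645 × 10⁻²⁷/3.601 × 10⁻²⁵) = √(0.01845) = 0.136.

λ_X/λ_α = 0.136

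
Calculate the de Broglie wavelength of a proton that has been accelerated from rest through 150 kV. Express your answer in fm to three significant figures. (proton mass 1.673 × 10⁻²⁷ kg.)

λ = 73.9 fm

KE = eV = 1.602 × 10⁻¹⁹ × 1.500 × 10⁵ = 2.403 × 10⁻¹⁴ J.
p = √(2mKE) = √(2 × 1.673 × 10⁻²⁷ × 2.403 × 10⁻¹⁴) = 8.967 × 10⁻²¹ kg·m/s.
λ = h/p = 6.626 × 10⁻³⁴ / 8.967 × 10⁻²¹ = 7.39 × 10⁻¹⁴ m = 73.9 fm.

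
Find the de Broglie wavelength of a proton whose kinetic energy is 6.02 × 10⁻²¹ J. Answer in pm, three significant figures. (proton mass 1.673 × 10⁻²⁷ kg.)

λ = 148 pm

p = √(2mKE) = √(2 × 1.673 × 10⁻²⁷ × 6.020 × 10⁻²¹) = 4.488 × 10⁻²⁴ kg·m/s.
λ = h/p = 6.626 × 10⁻³⁴ / 4.488 × 10⁻²⁴ = 1.48 × 10⁻¹⁰ m = 148 pm.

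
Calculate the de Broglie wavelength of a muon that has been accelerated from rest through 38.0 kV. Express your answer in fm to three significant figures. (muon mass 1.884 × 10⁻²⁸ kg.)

KE = eV = 1.602 × 10⁻¹⁹ × 3.800 × 10⁴ = 6.088 × 10⁻¹⁵ J.
p = √(2mKE) = √(2 × 1.884 × 10⁻²⁸ × 6.088 × 10⁻¹⁵) = 1.515 × 10⁻²¹ kg·m/s.
λ = h/p = 6.626 × 10⁻³⁴ / 1.515 × 10⁻²¹ = 4.37 × 10⁻¹³ m = 437 fm.

λ = 437 fm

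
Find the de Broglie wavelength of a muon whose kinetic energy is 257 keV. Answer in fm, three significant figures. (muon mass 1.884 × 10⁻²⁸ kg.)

KE = 257 keV = 4.117 × 10⁻¹⁴ J.
p = √(2mKE) = √(2 × 1.884 × 10⁻²⁸ × 4.117 × 10⁻¹⁴) = 3.939 × 10⁻²¹ kg·m/s.
λ = h/p = 6.626 × 10⁻³⁴ / 3.939 × 10⁻²¹ = 1.68 × 10⁻¹³ m = 168 fm.

λ = 168 fm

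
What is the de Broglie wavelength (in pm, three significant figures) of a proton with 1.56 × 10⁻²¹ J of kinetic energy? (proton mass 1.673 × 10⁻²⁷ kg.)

p = √(2mKE) = √(2 × 1.673 × 10⁻²⁷ × 1.560 × 10⁻²¹) = 2.285 × 10⁻²⁴ kg·m/s.
λ = h/p = 6.626 × 10⁻³⁴ / 2.285 × 10⁻²⁴ = 2.90 × 10⁻¹⁰ m = 290 pm.

λ = 290 pm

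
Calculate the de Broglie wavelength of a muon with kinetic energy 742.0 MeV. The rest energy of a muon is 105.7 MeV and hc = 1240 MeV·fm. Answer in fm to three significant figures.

Total energy E = KE + m₀c² = 742.0 + 105.7 = 847.7 MeV.
(pc)² = E² − (m₀c²)² = (847.7)² − (105.7)² = 7.074 × 10⁵ MeV², so pc = 841.1 MeV.
λ = hc/(pc) = 1240 MeV·fm / 841.1 MeV = 1.47 fm.

λ = 1.47 fm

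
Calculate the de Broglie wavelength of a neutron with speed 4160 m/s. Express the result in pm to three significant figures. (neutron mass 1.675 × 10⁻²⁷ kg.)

λ = 95.1 pm

p = mv = 1.675 × 10⁻²⁷ × 4160 = 6.968 × 10⁻²⁴ kg·m/s.
λ = h/p = 6.626 × 10⁻³⁴ / 6.968 × 10⁻²⁴ = 9.51 × 10⁻¹¹ m = 95.1 pm.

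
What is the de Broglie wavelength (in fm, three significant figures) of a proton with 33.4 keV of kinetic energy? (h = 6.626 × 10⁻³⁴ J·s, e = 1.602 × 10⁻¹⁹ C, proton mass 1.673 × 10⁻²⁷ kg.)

λ = 157 fm

KE = 33.4 keV = 5.351 × 10⁻¹⁵ J.
p = √(2mKE) = √(2 × 1.673 × 10⁻²⁷ × 5.351 × 10⁻¹⁵) = 4.231 × 10⁻²¹ kg·m/s.
λ = h/p = 6.626 × 10⁻³⁴ / 4.231 × 10⁻²¹ = 1.57 × 10⁻¹³ m = 157 fm.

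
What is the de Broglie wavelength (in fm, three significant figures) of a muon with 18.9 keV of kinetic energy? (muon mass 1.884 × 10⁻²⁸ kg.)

KE = 18.9 keV = 3.028 × 10⁻¹⁵ J.
p = √(2mKE) = √(2 × 1.884 × 10⁻²⁸ × 3.028 × 10⁻¹⁵) = 1.068 × 10⁻²¹ kg·m/s.
λ = h/p = 6.626 × 10⁻³⁴ / 1.068 × 10⁻²¹ = 6.20 × 10⁻¹³ m = 620 fm.

λ = 620 fm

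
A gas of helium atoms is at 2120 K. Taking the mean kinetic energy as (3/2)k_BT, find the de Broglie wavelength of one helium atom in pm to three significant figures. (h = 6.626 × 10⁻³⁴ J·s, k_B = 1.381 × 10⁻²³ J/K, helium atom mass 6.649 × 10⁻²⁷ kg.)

λ = 27.4 pm

KE = (3/2)k_BT = 1.5 × 1.381 × 10⁻²³ × 2120 = 4.392 × 10⁻²⁰ J.
p = √(2mKE) = √(2 × 6.649 × 10⁻²⁷ × 4.392 × 10⁻²⁰) = 2.417 × 10⁻²³ kg·m/s.
λ = h/p = 2.74 × 10⁻¹¹ m = 27.4 pm.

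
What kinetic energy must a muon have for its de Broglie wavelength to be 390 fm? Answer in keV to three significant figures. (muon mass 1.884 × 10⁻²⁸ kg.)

KE = 47.8 keV

p = h/λ = 6.626 × 10⁻³⁴ / 3.900 × 10⁻¹³ = 1.699 × 10⁻²¹ kg·m/s.
KE = p²/(2m) = (1.699 × 10⁻²¹)² / (2 × 1.884 × 10⁻²⁸) = 7.661 × 10⁻¹⁵ J = 47.8 keV.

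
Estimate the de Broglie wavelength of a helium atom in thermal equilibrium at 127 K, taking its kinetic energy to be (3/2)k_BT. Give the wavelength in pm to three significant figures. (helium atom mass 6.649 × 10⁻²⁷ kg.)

KE = (3/2)k_BT = 1.5 × 1.381 × 10⁻²³ × 127 = 2.631 × 10⁻²¹ J.
p = √(2mKE) = √(2 × 6.649 × 10⁻²⁷ × 2.631 × 10⁻²¹) = 5.915 × 10⁻²⁴ kg·m/s.
λ = h/p = 1.12 × 10⁻¹⁰ m = 112 pm.

λ = 112 pm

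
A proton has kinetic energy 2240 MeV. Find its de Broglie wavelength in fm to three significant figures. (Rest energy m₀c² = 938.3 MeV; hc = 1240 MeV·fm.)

λ = 0.408 fm

Total energy E = KE + m₀c² = 2240 + 938.3 = 3178.3 MeV.
(pc)² = E² − (m₀c²)² = (3178.3)² − (938.3)² = 9.221 × 10⁶ MeV², so pc = 3037 MeV.
λ = hc/(pc) = 1240 MeV·fm / 3037 MeV = 0.408 fm.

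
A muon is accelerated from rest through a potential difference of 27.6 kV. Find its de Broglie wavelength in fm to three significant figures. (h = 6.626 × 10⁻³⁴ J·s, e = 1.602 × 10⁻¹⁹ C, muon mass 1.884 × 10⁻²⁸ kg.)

KE = eV = 1.602 × 10⁻¹⁹ × 2.760 × 10⁴ = 4.422 × 10⁻¹⁵ J.
p = √(2mKE) = √(2 × 1.884 × 10⁻²⁸ × 4.422 × 10⁻¹⁵) = 1.291 × 10⁻²¹ kg·m/s.
λ = h/p = 6.626 × 10⁻³⁴ / 1.291 × 10⁻²¹ = 5.13 × 10⁻¹³ m = 513 fm.

λ = 513 fm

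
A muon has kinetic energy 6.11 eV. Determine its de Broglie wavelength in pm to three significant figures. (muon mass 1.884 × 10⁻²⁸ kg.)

λ = 34.5 pm

KE = 6.11 eV = 9.788 × 10⁻¹⁹ J.
p = √(2mKE) = √(2 × 1.884 × 10⁻²⁸ × 9.788 × 10⁻¹⁹) = 1.920 × 10⁻²³ kg·m/s.
λ = h/p = 6.626 × 10⁻³⁴ / 1.920 × 10⁻²³ = 3.45 × 10⁻¹¹ m = 34.5 pm.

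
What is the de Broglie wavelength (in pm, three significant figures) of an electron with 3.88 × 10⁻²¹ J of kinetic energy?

λ = 7880 pm

p = √(2mKE) = √(2 × 9.109 × 10⁻³¹ × 3.880 × 10⁻²¹) = 8.407 × 10⁻²⁶ kg·m/s.
λ = h/p = 6.626 × 10⁻³⁴ / 8.407 × 10⁻²⁶ = 7.88 × 10⁻⁹ m = 7880 pm.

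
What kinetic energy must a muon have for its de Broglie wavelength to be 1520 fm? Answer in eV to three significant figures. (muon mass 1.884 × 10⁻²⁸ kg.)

p = h/λ = 6.626 × 10⁻³⁴ / 1.520 × 10⁻¹² = 4.359 × 10⁻²² kg·m/s.
KE = p²/(2m) = (4.359 × 10⁻²²)² / (2 × 1.884 × 10⁻²⁸) = 5.043 × 10⁻¹⁶ J = 3150 eV.

KE = 3150 eV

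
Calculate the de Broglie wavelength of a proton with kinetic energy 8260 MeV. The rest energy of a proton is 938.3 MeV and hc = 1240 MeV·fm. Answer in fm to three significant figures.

λ = 0.136 fm

Total energy E = KE + m₀c² = 8260 + 938.3 = 9198.3 MeV.
(pc)² = E² − (m₀c²)² = (9198.3)² − (938.3)² = 8.373 × 10⁷ MeV², so pc = 9150 MeV.
λ = hc/(pc) = 1240 MeV·fm / 9150 MeV = 0.136 fm.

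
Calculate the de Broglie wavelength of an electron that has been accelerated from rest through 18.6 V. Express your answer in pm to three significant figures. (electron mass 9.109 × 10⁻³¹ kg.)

λ = 284 pm

KE = eV = 1.602 × 10⁻¹⁹ × 18.60 = 2.980 × 10⁻¹⁸ J.
p = √(2mKE) = √(2 × 9.109 × 10⁻³¹ × 2.980 × 10⁻¹⁸) = 2.330 × 10⁻²⁴ kg·m/s.
λ = h/p = 6.626 × 10⁻³⁴ / 2.330 × 10⁻²⁴ = 2.84 × 10⁻¹⁰ m = 284 pm.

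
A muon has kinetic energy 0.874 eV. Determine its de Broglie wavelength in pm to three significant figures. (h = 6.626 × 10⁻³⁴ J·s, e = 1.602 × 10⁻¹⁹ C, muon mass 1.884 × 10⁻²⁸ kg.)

λ = 91.2 pm

KE = 0.874 eV = 1.400 × 10⁻¹⁹ J.
p = √(2mKE) = √(2 × 1.884 × 10⁻²⁸ × 1.400 × 10⁻¹⁹) = 7.263 × 10⁻²⁴ kg·m/s.
λ = h/p = 6.626 × 10⁻³⁴ / 7.263 × 10⁻²⁴ = 9.12 × 10⁻¹¹ m = 91.2 pm.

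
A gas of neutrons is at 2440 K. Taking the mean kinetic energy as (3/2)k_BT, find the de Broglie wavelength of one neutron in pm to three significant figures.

KE = (3/2)k_BT = 1.5 × 1.381 × 10⁻²³ × 2440 = 5.054 × 10⁻²⁰ J.
p = √(2mKE) = √(2 × 1.675 × 10⁻²⁷ × 5.054 × 10⁻²⁰) = 1.301 × 10⁻²³ kg·m/s.
λ = h/p = 5.09 × 10⁻¹¹ m = 50.9 pm.

λ = 50.9 pm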